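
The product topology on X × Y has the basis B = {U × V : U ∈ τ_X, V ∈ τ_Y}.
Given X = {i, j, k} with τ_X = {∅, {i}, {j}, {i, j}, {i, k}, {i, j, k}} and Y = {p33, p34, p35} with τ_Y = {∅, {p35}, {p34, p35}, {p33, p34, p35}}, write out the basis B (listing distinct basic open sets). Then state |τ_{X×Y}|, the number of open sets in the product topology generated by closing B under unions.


Basis B = {∅ × ∅, {i} × {p35}, {j} × {p35}, {i} × {p34, p35}, {i, j} × {p35}, {i, k} × {p35}, {j} × {p34, p35}, {i} × {p33, p34, p35}, {i, j, k} × {p35}, {j} × {p33, p34, p35}, {i, j} × {p34, p35}, {i, k} × {p34, p35}, {i, j} × {p33, p34, p35}, {i, k} × {p33, p34, p35}, {i, j, k} × {p34, p35}, {i, j, k} × {p33, p34, p35}}; |τ_{X×Y}| = 40.

Enumerate products U × V with U ∈ τ_X, V ∈ τ_Y (deduplicated):
  ∅ × ∅ = {} (∅)
  {i} × {p35} = {(i,p35)}
  {j} × {p35} = {(j,p35)}
  {i} × {p34, p35} = {(i,p34), (i,p35)}
  {i, j} × {p35} = {(i,p35), (j,p35)}
  {i, k} × {p35} = {(i,p35), (k,p35)}
  {j} × {p34, p35} = {(j,p34), (j,p35)}
  {i} × {p33, p34, p35} = {(i,p33), (i,p34), (i,p35)}
  {i, j, k} × {p35} = {(i,p35), (j,p35), (k,p35)}
  {j} × {p33, p34, p35} = {(j,p33), (j,p34), (j,p35)}
  {i, j} × {p34, p35} = {(i,p34), (i,p35), (j,p34), (j,p35)}
  {i, k} × {p34, p35} = {(i,p34), (i,p35), (k,p34), (k,p35)}
  {i, j} × {p33, p34, p35} = {(i,p33), (i,p34), (i,p35), (j,p33), (j,p34), (j,p35)}
  {i, k} × {p33, p34, p35} = {(i,p33), (i,p34), (i,p35), (k,p33), (k,p34), (k,p35)}
  {i, j, k} × {p34, p35} = {(i,p34), (i,p35), (j,p34), (j,p35), (k,p34), (k,p35)}
  {i, j, k} × {p33, p34, p35} = {(i,p33), (i,p34), (i,p35), (j,p33), (j,p34), (j,p35), (k,p33), (k,p34), (k,p35)}
These 16 distinct sets form the basis B.
Close under arbitrary unions to get τ_{X×Y}; counting gives |τ_{X×Y}| = 40.


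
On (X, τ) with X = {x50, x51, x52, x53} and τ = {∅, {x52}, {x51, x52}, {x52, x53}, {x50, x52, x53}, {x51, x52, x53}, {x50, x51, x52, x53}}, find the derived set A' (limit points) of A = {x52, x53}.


A' = {x50, x51, x53}

For each x ∈ X, list the open sets U ∈ τ with x ∈ U, then check whether U ∩ (A ∖ {x}) ≠ ∅ for every such U.
  x = x50: opens ∋ x are {x50, x52, x53}, {x50, x51, x52, x53}; each meets A ∖ {x50}, so x IS a limit point.
  x = x51: opens ∋ x are {x51, x52}, {x51, x52, x53}, {x50, x51, x52, x53}; each meets A ∖ {x51}, so x IS a limit point.
  x = x52: open {x52} ∋ x has {x52} ∩ (A ∖ {x52}) = ∅, so x is NOT a limit point.
  x = x53: opens ∋ x are {x52, x53}, {x50, x52, x53}, {x51, x52, x53}, {x50, x51, x52, x53}; each meets A ∖ {x53}, so x IS a limit point.
Collecting: A' = {x50, x51, x53}.


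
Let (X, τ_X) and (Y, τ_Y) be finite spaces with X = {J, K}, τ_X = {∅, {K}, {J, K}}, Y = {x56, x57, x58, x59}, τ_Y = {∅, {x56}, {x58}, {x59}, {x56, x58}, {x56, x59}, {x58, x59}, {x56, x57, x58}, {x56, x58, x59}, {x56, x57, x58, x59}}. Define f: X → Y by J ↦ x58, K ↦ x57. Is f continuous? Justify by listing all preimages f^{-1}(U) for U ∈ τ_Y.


f is NOT continuous.

Compute f^{-1}(U) for each U ∈ τ_Y:
  U = ∅: f^{-1}(U) = ∅ ∈ τ_X ✓.
  U = {x56}: f^{-1}(U) = ∅ ∈ τ_X ✓.
  U = {x58}: f^{-1}(U) = {J} ∉ τ_X ✗.
  U = {x59}: f^{-1}(U) = ∅ ∈ τ_X ✓.
  U = {x56, x58}: f^{-1}(U) = {J} ∉ τ_X ✗.
  U = {x56, x59}: f^{-1}(U) = ∅ ∈ τ_X ✓.
  U = {x58, x59}: f^{-1}(U) = {J} ∉ τ_X ✗.
  U = {x56, x57, x58}: f^{-1}(U) = {J, K} ∈ τ_X ✓.
  U = {x56, x58, x59}: f^{-1}(U) = {J} ∉ τ_X ✗.
  U = {x56, x57, x58, x59}: f^{-1}(U) = {J, K} ∈ τ_X ✓.
Found U = {x58} with f^{-1}(U) = {J} not in τ_X. Therefore f is NOT continuous.


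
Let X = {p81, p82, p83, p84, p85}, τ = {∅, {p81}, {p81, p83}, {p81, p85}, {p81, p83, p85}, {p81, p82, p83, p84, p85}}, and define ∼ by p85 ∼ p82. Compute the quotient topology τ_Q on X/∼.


X/∼ = {[p81], [p82=p85], [p83], [p84]}; |τ_Q| = 4.

Equivalence classes: [p81], [p82=p85], [p83], [p84].
Quotient map π: X → X/∼ sends p81 ↦ [p81], p82 ↦ [p82=p85], p83 ↦ [p83], p84 ↦ [p84], p85 ↦ [p82=p85].
For each subset V ⊆ X/∼, compute π^{-1}(V) ⊆ X and check whether π^{-1}(V) ∈ τ. V is open in τ_Q iff π^{-1}(V) ∈ τ.
  V = {}: π^{-1}(V) = ∅ ∈ τ ✓.
  V = {[p81]}: π^{-1}(V) = {p81} ∈ τ ✓.
  V = {[p82=p85]}: π^{-1}(V) = {p82, p85} ∉ τ ✗.
  V = {[p81], [p82=p85]}: π^{-1}(V) = {p81, p82, p85} ∉ τ ✗.
  V = {[p83]}: π^{-1}(V) = {p83} ∉ τ ✗.
  V = {[p81], [p83]}: π^{-1}(V) = {p81, p83} ∈ τ ✓.
  V = {[p82=p85], [p83]}: π^{-1}(V) = {p82, p83, p85} ∉ τ ✗.
  V = {[p81], [p82=p85], [p83]}: π^{-1}(V) = {p81, p82, p83, p85} ∉ τ ✗.
  V = {[p84]}: π^{-1}(V) = {p84} ∉ τ ✗.
  V = {[p81], [p84]}: π^{-1}(V) = {p81, p84} ∉ τ ✗.
  V = {[p82=p85], [p84]}: π^{-1}(V) = {p82, p84, p85} ∉ τ ✗.
  V = {[p81], [p82=p85], [p84]}: π^{-1}(V) = {p81, p82, p84, p85} ∉ τ ✗.
  V = {[p83], [p84]}: π^{-1}(V) = {p83, p84} ∉ τ ✗.
  V = {[p81], [p83], [p84]}: π^{-1}(V) = {p81, p83, p84} ∉ τ ✗.
  V = {[p82=p85], [p83], [p84]}: π^{-1}(V) = {p82, p83, p84, p85} ∉ τ ✗.
  V = {[p81], [p82=p85], [p83], [p84]}: π^{-1}(V) = {p81, p82, p83, p84, p85} ∈ τ ✓.
Open sets in the quotient: τ_Q = {{}, {[p81]}, {[p81], [p83]}, {[p81], [p82=p85], [p83], [p84]}} (4 elements).


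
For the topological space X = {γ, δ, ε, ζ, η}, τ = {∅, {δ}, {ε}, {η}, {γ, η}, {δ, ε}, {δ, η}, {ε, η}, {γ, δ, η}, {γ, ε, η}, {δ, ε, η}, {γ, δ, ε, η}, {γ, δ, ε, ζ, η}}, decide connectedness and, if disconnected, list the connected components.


(X, τ) is connected.

Find clopen sets (U ∈ τ with X ∖ U ∈ τ):
  U = ∅, X ∖ U = {γ, δ, ε, ζ, η} — both open, so U is clopen.
  U = {γ, δ, ε, ζ, η}, X ∖ U = ∅ — both open, so U is clopen.
Only trivial clopens (∅ and X) exist, so (X, τ) is connected.
Compute connected components by grouping points that agree on all clopens:
  component: {γ, δ, ε, ζ, η}


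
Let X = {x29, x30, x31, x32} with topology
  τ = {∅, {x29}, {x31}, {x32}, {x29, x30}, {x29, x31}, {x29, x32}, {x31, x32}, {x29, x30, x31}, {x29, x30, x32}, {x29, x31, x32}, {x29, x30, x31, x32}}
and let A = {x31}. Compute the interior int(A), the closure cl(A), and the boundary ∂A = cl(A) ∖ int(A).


int(A) = {x31}, cl(A) = {x31}, ∂A = ∅.

Closed sets in (X, τ) are complements of opens:
  closed(X, τ) = {∅, {x30}, {x31}, {x32}, {x29, x30}, {x30, x31}, {x30, x32}, {x31, x32}, {x29, x30, x31}, {x29, x30, x32}, {x30, x31, x32}, {x29, x30, x31, x32}}.
int(A) = ⋃ {U ∈ τ : U ⊆ A}. Opens contained in A: ∅, {x31}.
Taking the union of these: int(A) = {x31}.
cl(A) = ⋂ {C closed : A ⊆ C}. Closed sets containing A: {x31}, {x30, x31}, {x31, x32}, {x29, x30, x31}, {x30, x31, x32}, {x29, x30, x31, x32}.
Intersecting these: cl(A) = {x31}.
∂A = cl(A) ∖ int(A) = {x31} ∖ {x31} = ∅.


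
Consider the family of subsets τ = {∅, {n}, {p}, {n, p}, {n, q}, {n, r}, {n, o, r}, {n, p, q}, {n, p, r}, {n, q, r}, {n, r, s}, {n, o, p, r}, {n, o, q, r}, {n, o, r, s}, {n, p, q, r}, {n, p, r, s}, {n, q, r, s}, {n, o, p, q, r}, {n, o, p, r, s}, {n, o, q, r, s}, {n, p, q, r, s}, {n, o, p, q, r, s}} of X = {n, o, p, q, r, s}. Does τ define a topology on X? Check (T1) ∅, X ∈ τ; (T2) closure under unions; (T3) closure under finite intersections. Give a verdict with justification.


τ IS a topology on X.

Axiom (T1): ∅ ∈ τ? Yes; X ∈ τ? Yes.
Axiom (T2/T3): check pairwise unions and intersections of members of τ.
All pairwise intersections and unions checked — each lies in τ. Therefore τ satisfies (T1), (T2), (T3): it IS a topology on X.


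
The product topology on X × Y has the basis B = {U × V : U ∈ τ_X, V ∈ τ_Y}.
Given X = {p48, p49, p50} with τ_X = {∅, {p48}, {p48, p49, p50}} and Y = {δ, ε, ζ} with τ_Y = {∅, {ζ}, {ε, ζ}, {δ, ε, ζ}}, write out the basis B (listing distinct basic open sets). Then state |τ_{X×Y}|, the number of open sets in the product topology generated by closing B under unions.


Basis B = {∅ × ∅, {p48} × {ζ}, {p48} × {ε, ζ}, {p48} × {δ, ε, ζ}, {p48, p49, p50} × {ζ}, {p48, p49, p50} × {ε, ζ}, {p48, p49, p50} × {δ, ε, ζ}}; |τ_{X×Y}| = 10.

Enumerate products U × V with U ∈ τ_X, V ∈ τ_Y (deduplicated):
  ∅ × ∅ = {} (∅)
  {p48} × {ζ} = {(p48,ζ)}
  {p48} × {ε, ζ} = {(p48,ε), (p48,ζ)}
  {p48} × {δ, ε, ζ} = {(p48,δ), (p48,ε), (p48,ζ)}
  {p48, p49, p50} × {ζ} = {(p48,ζ), (p49,ζ), (p50,ζ)}
  {p48, p49, p50} × {ε, ζ} = {(p48,ε), (p48,ζ), (p49,ε), (p49,ζ), (p50,ε), (p50,ζ)}
  {p48, p49, p50} × {δ, ε, ζ} = {(p48,δ), (p48,ε), (p48,ζ), (p49,δ), (p49,ε), (p49,ζ), (p50,δ), (p50,ε), (p50,ζ)}
These 7 distinct sets form the basis B.
Close under arbitrary unions to get τ_{X×Y}; counting gives |τ_{X×Y}| = 10.


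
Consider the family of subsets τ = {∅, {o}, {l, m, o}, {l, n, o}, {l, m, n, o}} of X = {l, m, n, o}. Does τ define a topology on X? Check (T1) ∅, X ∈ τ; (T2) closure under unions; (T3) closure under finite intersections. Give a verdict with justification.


τ is NOT a topology on X.

Axiom (T1): ∅ ∈ τ? Yes; X ∈ τ? Yes.
Axiom (T2/T3): check pairwise unions and intersections of members of τ.
Counterexample for (T3): {l, m, o} ∩ {l, n, o} = {l, o} ∉ τ. Therefore τ is NOT a topology.


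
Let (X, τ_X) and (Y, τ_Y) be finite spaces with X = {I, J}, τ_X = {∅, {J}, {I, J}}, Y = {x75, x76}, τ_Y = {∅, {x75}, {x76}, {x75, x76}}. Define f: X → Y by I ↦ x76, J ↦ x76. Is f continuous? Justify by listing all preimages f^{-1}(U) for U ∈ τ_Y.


f IS continuous.

Compute f^{-1}(U) for each U ∈ τ_Y:
  U = ∅: f^{-1}(U) = ∅ ∈ τ_X ✓.
  U = {x75}: f^{-1}(U) = ∅ ∈ τ_X ✓.
  U = {x76}: f^{-1}(U) = {I, J} ∈ τ_X ✓.
  U = {x75, x76}: f^{-1}(U) = {I, J} ∈ τ_X ✓.
Every preimage lies in τ_X, so f IS continuous.


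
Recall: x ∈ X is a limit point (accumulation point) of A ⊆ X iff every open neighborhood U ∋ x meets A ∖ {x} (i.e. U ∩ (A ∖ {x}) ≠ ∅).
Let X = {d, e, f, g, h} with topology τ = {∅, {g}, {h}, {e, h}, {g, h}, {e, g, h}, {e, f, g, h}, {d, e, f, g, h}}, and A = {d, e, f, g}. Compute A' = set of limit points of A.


A' = {d, f}

For each x ∈ X, list the open sets U ∈ τ with x ∈ U, then check whether U ∩ (A ∖ {x}) ≠ ∅ for every such U.
  x = d: opens ∋ x are {d, e, f, g, h}; each meets A ∖ {d}, so x IS a limit point.
  x = e: open {e, h} ∋ x has {e, h} ∩ (A ∖ {e}) = ∅, so x is NOT a limit point.
  x = f: opens ∋ x are {e, f, g, h}, {d, e, f, g, h}; each meets A ∖ {f}, so x IS a limit point.
  x = g: open {g} ∋ x has {g} ∩ (A ∖ {g}) = ∅, so x is NOT a limit point.
  x = h: open {h} ∋ x has {h} ∩ (A ∖ {h}) = ∅, so x is NOT a limit point.
Collecting: A' = {d, f}.


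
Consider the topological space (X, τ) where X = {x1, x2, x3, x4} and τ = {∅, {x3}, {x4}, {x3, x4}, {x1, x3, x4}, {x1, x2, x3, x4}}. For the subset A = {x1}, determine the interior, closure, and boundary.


int(A) = ∅, cl(A) = {x1, x2}, ∂A = {x1, x2}.

Closed sets in (X, τ) are complements of opens:
  closed(X, τ) = {∅, {x2}, {x1, x2}, {x1, x2, x3}, {x1, x2, x4}, {x1, x2, x3, x4}}.
int(A) = ⋃ {U ∈ τ : U ⊆ A}. Opens contained in A: ∅.
Taking the union of these: int(A) = ∅.
cl(A) = ⋂ {C closed : A ⊆ C}. Closed sets containing A: {x1, x2}, {x1, x2, x3}, {x1, x2, x4}, {x1, x2, x3, x4}.
Intersecting these: cl(A) = {x1, x2}.
∂A = cl(A) ∖ int(A) = {x1, x2} ∖ ∅ = {x1, x2}.


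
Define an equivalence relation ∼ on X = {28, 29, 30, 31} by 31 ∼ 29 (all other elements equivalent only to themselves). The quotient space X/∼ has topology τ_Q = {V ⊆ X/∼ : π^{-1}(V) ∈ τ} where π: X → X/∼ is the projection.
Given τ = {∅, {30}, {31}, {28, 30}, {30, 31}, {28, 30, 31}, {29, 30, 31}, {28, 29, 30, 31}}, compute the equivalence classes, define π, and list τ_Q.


X/∼ = {[28], [29=31], [30]}; |τ_Q| = 5.

Equivalence classes: [28], [29=31], [30].
Quotient map π: X → X/∼ sends 28 ↦ [28], 29 ↦ [29=31], 30 ↦ [30], 31 ↦ [29=31].
For each subset V ⊆ X/∼, compute π^{-1}(V) ⊆ X and check whether π^{-1}(V) ∈ τ. V is open in τ_Q iff π^{-1}(V) ∈ τ.
  V = {}: π^{-1}(V) = ∅ ∈ τ ✓.
  V = {[28]}: π^{-1}(V) = {28} ∉ τ ✗.
  V = {[29=31]}: π^{-1}(V) = {29, 31} ∉ τ ✗.
  V = {[28], [29=31]}: π^{-1}(V) = {28, 29, 31} ∉ τ ✗.
  V = {[30]}: π^{-1}(V) = {30} ∈ τ ✓.
  V = {[28], [30]}: π^{-1}(V) = {28, 30} ∈ τ ✓.
  V = {[29=31], [30]}: π^{-1}(V) = {29, 30, 31} ∈ τ ✓.
  V = {[28], [29=31], [30]}: π^{-1}(V) = {28, 29, 30, 31} ∈ τ ✓.
Open sets in the quotient: τ_Q = {{}, {[30]}, {[28], [30]}, {[29=31], [30]}, {[28], [29=31], [30]}} (5 elements).


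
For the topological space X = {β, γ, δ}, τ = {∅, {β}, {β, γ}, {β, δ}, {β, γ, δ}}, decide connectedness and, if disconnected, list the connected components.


(X, τ) is connected.

Find clopen sets (U ∈ τ with X ∖ U ∈ τ):
  U = ∅, X ∖ U = {β, γ, δ} — both open, so U is clopen.
  U = {β, γ, δ}, X ∖ U = ∅ — both open, so U is clopen.
Only trivial clopens (∅ and X) exist, so (X, τ) is connected.
Compute connected components by grouping points that agree on all clopens:
  component: {β, γ, δ}


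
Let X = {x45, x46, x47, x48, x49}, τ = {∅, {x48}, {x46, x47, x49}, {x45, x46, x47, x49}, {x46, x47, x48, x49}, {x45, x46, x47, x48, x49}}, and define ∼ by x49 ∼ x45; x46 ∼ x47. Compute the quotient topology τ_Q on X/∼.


X/∼ = {[x45=x49], [x46=x47], [x48]}; |τ_Q| = 4.

Equivalence classes: [x45=x49], [x46=x47], [x48].
Quotient map π: X → X/∼ sends x45 ↦ [x45=x49], x46 ↦ [x46=x47], x47 ↦ [x46=x47], x48 ↦ [x48], x49 ↦ [x45=x49].
For each subset V ⊆ X/∼, compute π^{-1}(V) ⊆ X and check whether π^{-1}(V) ∈ τ. V is open in τ_Q iff π^{-1}(V) ∈ τ.
  V = {}: π^{-1}(V) = ∅ ∈ τ ✓.
  V = {[x45=x49]}: π^{-1}(V) = {x45, x49} ∉ τ ✗.
  V = {[x46=x47]}: π^{-1}(V) = {x46, x47} ∉ τ ✗.
  V = {[x45=x49], [x46=x47]}: π^{-1}(V) = {x45, x46, x47, x49} ∈ τ ✓.
  V = {[x48]}: π^{-1}(V) = {x48} ∈ τ ✓.
  V = {[x45=x49], [x48]}: π^{-1}(V) = {x45, x48, x49} ∉ τ ✗.
  V = {[x46=x47], [x48]}: π^{-1}(V) = {x46, x47, x48} ∉ τ ✗.
  V = {[x45=x49], [x46=x47], [x48]}: π^{-1}(V) = {x45, x46, x47, x48, x49} ∈ τ ✓.
Open sets in the quotient: τ_Q = {{}, {[x45=x49], [x46=x47]}, {[x48]}, {[x45=x49], [x46=x47], [x48]}} (4 elements).


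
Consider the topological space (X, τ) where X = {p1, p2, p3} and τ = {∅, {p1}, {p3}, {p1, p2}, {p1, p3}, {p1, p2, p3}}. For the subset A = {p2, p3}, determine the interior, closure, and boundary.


int(A) = {p3}, cl(A) = {p2, p3}, ∂A = {p2}.

Closed sets in (X, τ) are complements of opens:
  closed(X, τ) = {∅, {p2}, {p3}, {p1, p2}, {p2, p3}, {p1, p2, p3}}.
int(A) = ⋃ {U ∈ τ : U ⊆ A}. Opens contained in A: ∅, {p3}.
Taking the union of these: int(A) = {p3}.
cl(A) = ⋂ {C closed : A ⊆ C}. Closed sets containing A: {p2, p3}, {p1, p2, p3}.
Intersecting these: cl(A) = {p2, p3}.
∂A = cl(A) ∖ int(A) = {p2, p3} ∖ {p3} = {p2}.


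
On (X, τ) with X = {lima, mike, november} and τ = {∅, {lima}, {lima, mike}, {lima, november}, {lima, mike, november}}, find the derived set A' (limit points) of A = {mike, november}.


A' = ∅

For each x ∈ X, list the open sets U ∈ τ with x ∈ U, then check whether U ∩ (A ∖ {x}) ≠ ∅ for every such U.
  x = lima: open {lima} ∋ x has {lima} ∩ (A ∖ {lima}) = ∅, so x is NOT a limit point.
  x = mike: open {lima, mike} ∋ x has {lima, mike} ∩ (A ∖ {mike}) = ∅, so x is NOT a limit point.
  x = november: open {lima, november} ∋ x has {lima, november} ∩ (A ∖ {november}) = ∅, so x is NOT a limit point.
Collecting: A' = ∅.


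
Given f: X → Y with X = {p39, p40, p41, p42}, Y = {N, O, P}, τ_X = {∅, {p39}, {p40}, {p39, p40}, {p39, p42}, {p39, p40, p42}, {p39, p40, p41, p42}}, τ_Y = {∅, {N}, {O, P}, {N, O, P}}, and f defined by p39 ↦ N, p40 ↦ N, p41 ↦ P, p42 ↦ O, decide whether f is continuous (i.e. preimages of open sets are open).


f is NOT continuous.

Compute f^{-1}(U) for each U ∈ τ_Y:
  U = ∅: f^{-1}(U) = ∅ ∈ τ_X ✓.
  U = {N}: f^{-1}(U) = {p39, p40} ∈ τ_X ✓.
  U = {O, P}: f^{-1}(U) = {p41, p42} ∉ τ_X ✗.
  U = {N, O, P}: f^{-1}(U) = {p39, p40, p41, p42} ∈ τ_X ✓.
Found U = {O, P} with f^{-1}(U) = {p41, p42} not in τ_X. Therefore f is NOT continuous.


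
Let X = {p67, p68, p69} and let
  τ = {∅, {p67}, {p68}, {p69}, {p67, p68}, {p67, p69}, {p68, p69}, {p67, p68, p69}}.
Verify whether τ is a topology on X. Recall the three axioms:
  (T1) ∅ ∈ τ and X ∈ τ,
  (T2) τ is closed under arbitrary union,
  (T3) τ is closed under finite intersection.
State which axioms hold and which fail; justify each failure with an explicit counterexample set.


τ IS a topology on X.

Axiom (T1): ∅ ∈ τ? Yes; X ∈ τ? Yes.
Axiom (T2/T3): check pairwise unions and intersections of members of τ.
All pairwise intersections and unions checked — each lies in τ. Therefore τ satisfies (T1), (T2), (T3): it IS a topology on X.


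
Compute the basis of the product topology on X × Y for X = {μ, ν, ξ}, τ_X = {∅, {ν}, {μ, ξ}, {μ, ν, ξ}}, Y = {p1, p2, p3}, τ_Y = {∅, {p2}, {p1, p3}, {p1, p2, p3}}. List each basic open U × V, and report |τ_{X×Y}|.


Basis B = {∅ × ∅, {ν} × {p2}, {μ, ξ} × {p2}, {ν} × {p1, p3}, {μ, ν, ξ} × {p2}, {ν} × {p1, p2, p3}, {μ, ξ} × {p1, p3}, {μ, ξ} × {p1, p2, p3}, {μ, ν, ξ} × {p1, p3}, {μ, ν, ξ} × {p1, p2, p3}}; |τ_{X×Y}| = 16.

Enumerate products U × V with U ∈ τ_X, V ∈ τ_Y (deduplicated):
  ∅ × ∅ = {} (∅)
  {ν} × {p2} = {(ν,p2)}
  {μ, ξ} × {p2} = {(μ,p2), (ξ,p2)}
  {ν} × {p1, p3} = {(ν,p1), (ν,p3)}
  {μ, ν, ξ} × {p2} = {(μ,p2), (ν,p2), (ξ,p2)}
  {ν} × {p1, p2, p3} = {(ν,p1), (ν,p2), (ν,p3)}
  {μ, ξ} × {p1, p3} = {(μ,p1), (μ,p3), (ξ,p1), (ξ,p3)}
  {μ, ξ} × {p1, p2, p3} = {(μ,p1), (μ,p2), (μ,p3), (ξ,p1), (ξ,p2), (ξ,p3)}
  {μ, ν, ξ} × {p1, p3} = {(μ,p1), (μ,p3), (ν,p1), (ν,p3), (ξ,p1), (ξ,p3)}
  {μ, ν, ξ} × {p1, p2, p3} = {(μ,p1), (μ,p2), (μ,p3), (ν,p1), (ν,p2), (ν,p3), (ξ,p1), (ξ,p2), (ξ,p3)}
These 10 distinct sets form the basis B.
Close under arbitrary unions to get τ_{X×Y}; counting gives |τ_{X×Y}| = 16.


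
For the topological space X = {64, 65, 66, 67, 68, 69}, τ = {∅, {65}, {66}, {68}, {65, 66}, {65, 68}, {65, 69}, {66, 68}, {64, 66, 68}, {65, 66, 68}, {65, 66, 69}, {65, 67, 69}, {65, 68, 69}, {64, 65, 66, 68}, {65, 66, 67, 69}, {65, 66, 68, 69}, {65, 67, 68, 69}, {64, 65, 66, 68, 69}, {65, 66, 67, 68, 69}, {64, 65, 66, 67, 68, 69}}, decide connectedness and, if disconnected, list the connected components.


(X, τ) is disconnected; components = [{64, 66, 68}, {65, 67, 69}].

Find clopen sets (U ∈ τ with X ∖ U ∈ τ):
  U = ∅, X ∖ U = {64, 65, 66, 67, 68, 69} — both open, so U is clopen.
  U = {64, 66, 68}, X ∖ U = {65, 67, 69} — both open, so U is clopen.
  U = {65, 67, 69}, X ∖ U = {64, 66, 68} — both open, so U is clopen.
  U = {64, 65, 66, 67, 68, 69}, X ∖ U = ∅ — both open, so U is clopen.
Nontrivial clopen(s) exist: e.g. {64, 66, 68}. So (X, τ) is disconnected.
Compute connected components by grouping points that agree on all clopens:
  component: {64, 66, 68}
  component: {65, 67, 69}


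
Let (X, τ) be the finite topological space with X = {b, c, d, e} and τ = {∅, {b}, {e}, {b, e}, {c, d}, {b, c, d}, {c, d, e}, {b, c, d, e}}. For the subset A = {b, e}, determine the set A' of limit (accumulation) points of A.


A' = ∅

For each x ∈ X, list the open sets U ∈ τ with x ∈ U, then check whether U ∩ (A ∖ {x}) ≠ ∅ for every such U.
  x = b: open {b} ∋ x has {b} ∩ (A ∖ {b}) = ∅, so x is NOT a limit point.
  x = c: open {c, d} ∋ x has {c, d} ∩ (A ∖ {c}) = ∅, so x is NOT a limit point.
  x = d: open {c, d} ∋ x has {c, d} ∩ (A ∖ {d}) = ∅, so x is NOT a limit point.
  x = e: open {e} ∋ x has {e} ∩ (A ∖ {e}) = ∅, so x is NOT a limit point.
Collecting: A' = ∅.


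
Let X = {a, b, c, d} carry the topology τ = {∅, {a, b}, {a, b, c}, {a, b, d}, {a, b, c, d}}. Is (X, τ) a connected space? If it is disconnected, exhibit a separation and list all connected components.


(X, τ) is connected.

Find clopen sets (U ∈ τ with X ∖ U ∈ τ):
  U = ∅, X ∖ U = {a, b, c, d} — both open, so U is clopen.
  U = {a, b, c, d}, X ∖ U = ∅ — both open, so U is clopen.
Only trivial clopens (∅ and X) exist, so (X, τ) is connected.
Compute connected components by grouping points that agree on all clopens:
  component: {a, b, c, d}


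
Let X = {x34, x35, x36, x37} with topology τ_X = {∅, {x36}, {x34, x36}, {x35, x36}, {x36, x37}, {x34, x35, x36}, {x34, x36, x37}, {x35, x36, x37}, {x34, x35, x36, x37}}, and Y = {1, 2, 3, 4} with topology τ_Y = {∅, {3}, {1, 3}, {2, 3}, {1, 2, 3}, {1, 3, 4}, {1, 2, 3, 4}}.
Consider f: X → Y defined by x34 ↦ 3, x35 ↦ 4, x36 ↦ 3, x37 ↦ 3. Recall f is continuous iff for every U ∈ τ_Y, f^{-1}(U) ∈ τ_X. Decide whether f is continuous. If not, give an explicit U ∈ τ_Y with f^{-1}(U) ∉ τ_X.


f IS continuous.

Compute f^{-1}(U) for each U ∈ τ_Y:
  U = ∅: f^{-1}(U) = ∅ ∈ τ_X ✓.
  U = {3}: f^{-1}(U) = {x34, x36, x37} ∈ τ_X ✓.
  U = {1, 3}: f^{-1}(U) = {x34, x36, x37} ∈ τ_X ✓.
  U = {2, 3}: f^{-1}(U) = {x34, x36, x37} ∈ τ_X ✓.
  U = {1, 2, 3}: f^{-1}(U) = {x34, x36, x37} ∈ τ_X ✓.
  U = {1, 3, 4}: f^{-1}(U) = {x34, x35, x36, x37} ∈ τ_X ✓.
  U = {1, 2, 3, 4}: f^{-1}(U) = {x34, x35, x36, x37} ∈ τ_X ✓.
Every preimage lies in τ_X, so f IS continuous.


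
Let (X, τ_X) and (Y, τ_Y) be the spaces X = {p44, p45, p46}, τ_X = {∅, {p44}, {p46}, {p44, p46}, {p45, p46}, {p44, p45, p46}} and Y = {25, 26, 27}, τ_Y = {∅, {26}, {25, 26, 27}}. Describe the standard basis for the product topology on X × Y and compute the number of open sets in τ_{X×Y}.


Basis B = {∅ × ∅, {p44} × {26}, {p46} × {26}, {p44, p46} × {26}, {p45, p46} × {26}, {p44} × {25, 26, 27}, {p44, p45, p46} × {26}, {p46} × {25, 26, 27}, {p44, p46} × {25, 26, 27}, {p45, p46} × {25, 26, 27}, {p44, p45, p46} × {25, 26, 27}}; |τ_{X×Y}| = 18.

Enumerate products U × V with U ∈ τ_X, V ∈ τ_Y (deduplicated):
  ∅ × ∅ = {} (∅)
  {p44} × {26} = {(p44,26)}
  {p46} × {26} = {(p46,26)}
  {p44, p46} × {26} = {(p44,26), (p46,26)}
  {p45, p46} × {26} = {(p45,26), (p46,26)}
  {p44} × {25, 26, 27} = {(p44,25), (p44,26), (p44,27)}
  {p44, p45, p46} × {26} = {(p44,26), (p45,26), (p46,26)}
  {p46} × {25, 26, 27} = {(p46,25), (p46,26), (p46,27)}
  {p44, p46} × {25, 26, 27} = {(p44,25), (p44,26), (p44,27), (p46,25), (p46,26), (p46,27)}
  {p45, p46} × {25, 26, 27} = {(p45,25), (p45,26), (p45,27), (p46,25), (p46,26), (p46,27)}
  {p44, p45, p46} × {25, 26, 27} = {(p44,25), (p44,26), (p44,27), (p45,25), (p45,26), (p45,27), (p46,25), (p46,26), (p46,27)}
These 11 distinct sets form the basis B.
Close under arbitrary unions to get τ_{X×Y}; counting gives |τ_{X×Y}| = 18.


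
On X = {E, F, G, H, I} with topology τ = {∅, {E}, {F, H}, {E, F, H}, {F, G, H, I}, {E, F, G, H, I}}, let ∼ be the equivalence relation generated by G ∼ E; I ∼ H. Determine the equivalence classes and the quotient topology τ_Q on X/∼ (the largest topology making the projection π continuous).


X/∼ = {[E=G], [F], [H=I]}; |τ_Q| = 2.

Equivalence classes: [E=G], [F], [H=I].
Quotient map π: X → X/∼ sends E ↦ [E=G], F ↦ [F], G ↦ [E=G], H ↦ [H=I], I ↦ [H=I].
For each subset V ⊆ X/∼, compute π^{-1}(V) ⊆ X and check whether π^{-1}(V) ∈ τ. V is open in τ_Q iff π^{-1}(V) ∈ τ.
  V = {}: π^{-1}(V) = ∅ ∈ τ ✓.
  V = {[E=G]}: π^{-1}(V) = {E, G} ∉ τ ✗.
  V = {[F]}: π^{-1}(V) = {F} ∉ τ ✗.
  V = {[E=G], [F]}: π^{-1}(V) = {E, F, G} ∉ τ ✗.
  V = {[H=I]}: π^{-1}(V) = {H, I} ∉ τ ✗.
  V = {[E=G], [H=I]}: π^{-1}(V) = {E, G, H, I} ∉ τ ✗.
  V = {[F], [H=I]}: π^{-1}(V) = {F, H, I} ∉ τ ✗.
  V = {[E=G], [F], [H=I]}: π^{-1}(V) = {E, F, G, H, I} ∈ τ ✓.
Open sets in the quotient: τ_Q = {{}, {[E=G], [F], [H=I]}} (2 elements).


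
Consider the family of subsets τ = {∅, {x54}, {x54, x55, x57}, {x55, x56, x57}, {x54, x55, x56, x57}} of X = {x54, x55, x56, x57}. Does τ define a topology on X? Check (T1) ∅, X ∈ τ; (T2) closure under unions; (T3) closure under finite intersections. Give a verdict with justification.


τ is NOT a topology on X.

Axiom (T1): ∅ ∈ τ? Yes; X ∈ τ? Yes.
Axiom (T2/T3): check pairwise unions and intersections of members of τ.
Counterexample for (T3): {x54, x55, x57} ∩ {x55, x56, x57} = {x55, x57} ∉ τ. Therefore τ is NOT a topology.


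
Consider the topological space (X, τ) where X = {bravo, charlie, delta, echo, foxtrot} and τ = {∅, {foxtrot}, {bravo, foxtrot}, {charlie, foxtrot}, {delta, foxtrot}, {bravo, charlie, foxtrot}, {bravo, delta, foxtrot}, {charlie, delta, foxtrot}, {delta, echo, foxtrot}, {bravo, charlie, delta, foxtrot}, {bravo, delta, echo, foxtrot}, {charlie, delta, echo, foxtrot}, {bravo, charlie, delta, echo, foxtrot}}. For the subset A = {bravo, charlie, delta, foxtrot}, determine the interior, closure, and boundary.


int(A) = {bravo, charlie, delta, foxtrot}, cl(A) = {bravo, charlie, delta, echo, foxtrot}, ∂A = {echo}.

Closed sets in (X, τ) are complements of opens:
  closed(X, τ) = {∅, {bravo}, {charlie}, {echo}, {bravo, charlie}, {bravo, echo}, {charlie, echo}, {delta, echo}, {bravo, charlie, echo}, {bravo, delta, echo}, {charlie, delta, echo}, {bravo, charlie, delta, echo}, {bravo, charlie, delta, echo, foxtrot}}.
int(A) = ⋃ {U ∈ τ : U ⊆ A}. Opens contained in A: ∅, {foxtrot}, {bravo, foxtrot}, {charlie, foxtrot}, {delta, foxtrot}, {bravo, charlie, foxtrot}, {bravo, delta, foxtrot}, {charlie, delta, foxtrot}, {bravo, charlie, delta, foxtrot}.
Taking the union of these: int(A) = {bravo, charlie, delta, foxtrot}.
cl(A) = ⋂ {C closed : A ⊆ C}. Closed sets containing A: {bravo, charlie, delta, echo, foxtrot}.
Intersecting these: cl(A) = {bravo, charlie, delta, echo, foxtrot}.
∂A = cl(A) ∖ int(A) = {bravo, charlie, delta, echo, foxtrot} ∖ {bravo, charlie, delta, foxtrot} = {echo}.


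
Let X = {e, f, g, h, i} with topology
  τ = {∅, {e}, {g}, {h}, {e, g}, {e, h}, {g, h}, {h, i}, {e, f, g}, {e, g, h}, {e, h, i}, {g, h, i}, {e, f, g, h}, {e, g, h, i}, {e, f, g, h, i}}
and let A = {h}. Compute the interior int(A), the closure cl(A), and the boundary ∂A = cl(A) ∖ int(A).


int(A) = {h}, cl(A) = {h, i}, ∂A = {i}.

Closed sets in (X, τ) are complements of opens:
  closed(X, τ) = {∅, {f}, {i}, {e, f}, {f, g}, {f, i}, {h, i}, {e, f, g}, {e, f, i}, {f, g, i}, {f, h, i}, {e, f, g, i}, {e, f, h, i}, {f, g, h, i}, {e, f, g, h, i}}.
int(A) = ⋃ {U ∈ τ : U ⊆ A}. Opens contained in A: ∅, {h}.
Taking the union of these: int(A) = {h}.
cl(A) = ⋂ {C closed : A ⊆ C}. Closed sets containing A: {h, i}, {f, h, i}, {e, f, h, i}, {f, g, h, i}, {e, f, g, h, i}.
Intersecting these: cl(A) = {h, i}.
∂A = cl(A) ∖ int(A) = {h, i} ∖ {h} = {i}.


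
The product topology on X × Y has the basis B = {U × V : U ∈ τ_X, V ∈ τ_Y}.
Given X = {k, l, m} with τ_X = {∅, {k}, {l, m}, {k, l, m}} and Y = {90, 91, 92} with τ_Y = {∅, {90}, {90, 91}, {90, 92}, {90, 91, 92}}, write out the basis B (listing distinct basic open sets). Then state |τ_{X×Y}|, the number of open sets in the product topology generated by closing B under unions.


Basis B = {∅ × ∅, {k} × {90}, {k} × {90, 91}, {k} × {90, 92}, {l, m} × {90}, {k} × {90, 91, 92}, {k, l, m} × {90}, {l, m} × {90, 91}, {l, m} × {90, 92}, {k, l, m} × {90, 91}, {k, l, m} × {90, 92}, {l, m} × {90, 91, 92}, {k, l, m} × {90, 91, 92}}; |τ_{X×Y}| = 25.

Enumerate products U × V with U ∈ τ_X, V ∈ τ_Y (deduplicated):
  ∅ × ∅ = {} (∅)
  {k} × {90} = {(k,90)}
  {k} × {90, 91} = {(k,90), (k,91)}
  {k} × {90, 92} = {(k,90), (k,92)}
  {l, m} × {90} = {(l,90), (m,90)}
  {k} × {90, 91, 92} = {(k,90), (k,91), (k,92)}
  {k, l, m} × {90} = {(k,90), (l,90), (m,90)}
  {l, m} × {90, 91} = {(l,90), (l,91), (m,90), (m,91)}
  {l, m} × {90, 92} = {(l,90), (l,92), (m,90), (m,92)}
  {k, l, m} × {90, 91} = {(k,90), (k,91), (l,90), (l,91), (m,90), (m,91)}
  {k, l, m} × {90, 92} = {(k,90), (k,92), (l,90), (l,92), (m,90), (m,92)}
  {l, m} × {90, 91, 92} = {(l,90), (l,91), (l,92), (m,90), (m,91), (m,92)}
  {k, l, m} × {90, 91, 92} = {(k,90), (k,91), (k,92), (l,90), (l,91), (l,92), (m,90), (m,91), (m,92)}
These 13 distinct sets form the basis B.
Close under arbitrary unions to get τ_{X×Y}; counting gives |τ_{X×Y}| = 25.


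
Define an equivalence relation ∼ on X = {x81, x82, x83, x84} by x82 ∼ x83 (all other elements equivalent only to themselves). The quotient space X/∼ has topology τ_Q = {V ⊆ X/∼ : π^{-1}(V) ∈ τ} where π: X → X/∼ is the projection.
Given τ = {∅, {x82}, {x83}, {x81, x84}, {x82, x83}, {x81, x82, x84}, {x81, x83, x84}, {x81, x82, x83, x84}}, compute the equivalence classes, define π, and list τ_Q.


X/∼ = {[x81], [x82=x83], [x84]}; |τ_Q| = 4.

Equivalence classes: [x81], [x82=x83], [x84].
Quotient map π: X → X/∼ sends x81 ↦ [x81], x82 ↦ [x82=x83], x83 ↦ [x82=x83], x84 ↦ [x84].
For each subset V ⊆ X/∼, compute π^{-1}(V) ⊆ X and check whether π^{-1}(V) ∈ τ. V is open in τ_Q iff π^{-1}(V) ∈ τ.
  V = {}: π^{-1}(V) = ∅ ∈ τ ✓.
  V = {[x81]}: π^{-1}(V) = {x81} ∉ τ ✗.
  V = {[x82=x83]}: π^{-1}(V) = {x82, x83} ∈ τ ✓.
  V = {[x81], [x82=x83]}: π^{-1}(V) = {x81, x82, x83} ∉ τ ✗.
  V = {[x84]}: π^{-1}(V) = {x84} ∉ τ ✗.
  V = {[x81], [x84]}: π^{-1}(V) = {x81, x84} ∈ τ ✓.
  V = {[x82=x83], [x84]}: π^{-1}(V) = {x82, x83, x84} ∉ τ ✗.
  V = {[x81], [x82=x83], [x84]}: π^{-1}(V) = {x81, x82, x83, x84} ∈ τ ✓.
Open sets in the quotient: τ_Q = {{}, {[x82=x83]}, {[x81], [x84]}, {[x81], [x82=x83], [x84]}} (4 elements).


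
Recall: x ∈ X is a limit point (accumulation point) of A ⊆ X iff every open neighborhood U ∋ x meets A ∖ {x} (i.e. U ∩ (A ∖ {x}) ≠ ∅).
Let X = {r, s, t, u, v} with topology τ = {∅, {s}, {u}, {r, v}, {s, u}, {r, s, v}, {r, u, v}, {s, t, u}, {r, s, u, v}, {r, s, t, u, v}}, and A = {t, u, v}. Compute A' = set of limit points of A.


A' = {r, t}

For each x ∈ X, list the open sets U ∈ τ with x ∈ U, then check whether U ∩ (A ∖ {x}) ≠ ∅ for every such U.
  x = r: opens ∋ x are {r, v}, {r, s, v}, {r, u, v}, {r, s, u, v}, {r, s, t, u, v}; each meets A ∖ {r}, so x IS a limit point.
  x = s: open {s} ∋ x has {s} ∩ (A ∖ {s}) = ∅, so x is NOT a limit point.
  x = t: opens ∋ x are {s, t, u}, {r, s, t, u, v}; each meets A ∖ {t}, so x IS a limit point.
  x = u: open {u} ∋ x has {u} ∩ (A ∖ {u}) = ∅, so x is NOT a limit point.
  x = v: open {r, v} ∋ x has {r, v} ∩ (A ∖ {v}) = ∅, so x is NOT a limit point.
Collecting: A' = {r, t}.


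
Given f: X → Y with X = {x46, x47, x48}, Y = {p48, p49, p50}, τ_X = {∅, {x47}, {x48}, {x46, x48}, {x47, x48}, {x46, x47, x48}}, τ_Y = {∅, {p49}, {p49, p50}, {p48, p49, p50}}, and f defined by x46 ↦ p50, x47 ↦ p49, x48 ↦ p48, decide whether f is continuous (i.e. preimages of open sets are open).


f is NOT continuous.

Compute f^{-1}(U) for each U ∈ τ_Y:
  U = ∅: f^{-1}(U) = ∅ ∈ τ_X ✓.
  U = {p49}: f^{-1}(U) = {x47} ∈ τ_X ✓.
  U = {p49, p50}: f^{-1}(U) = {x46, x47} ∉ τ_X ✗.
  U = {p48, p49, p50}: f^{-1}(U) = {x46, x47, x48} ∈ τ_X ✓.
Found U = {p49, p50} with f^{-1}(U) = {x46, x47} not in τ_X. Therefore f is NOT continuous.


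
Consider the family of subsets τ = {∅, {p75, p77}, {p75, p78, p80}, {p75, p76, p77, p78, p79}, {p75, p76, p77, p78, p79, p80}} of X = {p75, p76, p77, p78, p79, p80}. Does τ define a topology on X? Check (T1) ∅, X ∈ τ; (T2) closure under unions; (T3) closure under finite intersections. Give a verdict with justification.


τ is NOT a topology on X.

Axiom (T1): ∅ ∈ τ? Yes; X ∈ τ? Yes.
Axiom (T2/T3): check pairwise unions and intersections of members of τ.
Counterexample for (T3): {p75, p77} ∩ {p75, p78, p80} = {p75} ∉ τ. Therefore τ is NOT a topology.


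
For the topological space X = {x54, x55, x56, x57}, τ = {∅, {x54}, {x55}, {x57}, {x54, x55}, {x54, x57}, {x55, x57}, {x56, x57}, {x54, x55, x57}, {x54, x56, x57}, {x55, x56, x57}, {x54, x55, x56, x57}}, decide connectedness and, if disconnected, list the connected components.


(X, τ) is disconnected; components = [{x54}, {x55}, {x56, x57}].

Find clopen sets (U ∈ τ with X ∖ U ∈ τ):
  U = ∅, X ∖ U = {x54, x55, x56, x57} — both open, so U is clopen.
  U = {x54}, X ∖ U = {x55, x56, x57} — both open, so U is clopen.
  U = {x55}, X ∖ U = {x54, x56, x57} — both open, so U is clopen.
  U = {x54, x55}, X ∖ U = {x56, x57} — both open, so U is clopen.
  U = {x56, x57}, X ∖ U = {x54, x55} — both open, so U is clopen.
  U = {x54, x56, x57}, X ∖ U = {x55} — both open, so U is clopen.
  U = {x55, x56, x57}, X ∖ U = {x54} — both open, so U is clopen.
  U = {x54, x55, x56, x57}, X ∖ U = ∅ — both open, so U is clopen.
Nontrivial clopen(s) exist: e.g. {x54, x55}. So (X, τ) is disconnected.
Compute connected components by grouping points that agree on all clopens:
  component: {x54}
  component: {x55}
  component: {x56, x57}


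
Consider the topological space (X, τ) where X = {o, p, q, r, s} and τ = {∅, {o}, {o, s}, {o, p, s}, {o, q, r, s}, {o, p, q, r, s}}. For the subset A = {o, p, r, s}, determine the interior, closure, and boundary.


int(A) = {o, p, s}, cl(A) = {o, p, q, r, s}, ∂A = {q, r}.

Closed sets in (X, τ) are complements of opens:
  closed(X, τ) = {∅, {p}, {q, r}, {p, q, r}, {p, q, r, s}, {o, p, q, r, s}}.
int(A) = ⋃ {U ∈ τ : U ⊆ A}. Opens contained in A: ∅, {o}, {o, s}, {o, p, s}.
Taking the union of these: int(A) = {o, p, s}.
cl(A) = ⋂ {C closed : A ⊆ C}. Closed sets containing A: {o, p, q, r, s}.
Intersecting these: cl(A) = {o, p, q, r, s}.
∂A = cl(A) ∖ int(A) = {o, p, q, r, s} ∖ {o, p, s} = {q, r}.


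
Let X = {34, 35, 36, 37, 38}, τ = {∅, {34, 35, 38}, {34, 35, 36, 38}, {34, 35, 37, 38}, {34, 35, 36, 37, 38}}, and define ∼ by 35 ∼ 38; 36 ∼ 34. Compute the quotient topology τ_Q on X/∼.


X/∼ = {[34=36], [35=38], [37]}; |τ_Q| = 3.

Equivalence classes: [34=36], [35=38], [37].
Quotient map π: X → X/∼ sends 34 ↦ [34=36], 35 ↦ [35=38], 36 ↦ [34=36], 37 ↦ [37], 38 ↦ [35=38].
For each subset V ⊆ X/∼, compute π^{-1}(V) ⊆ X and check whether π^{-1}(V) ∈ τ. V is open in τ_Q iff π^{-1}(V) ∈ τ.
  V = {}: π^{-1}(V) = ∅ ∈ τ ✓.
  V = {[34=36]}: π^{-1}(V) = {34, 36} ∉ τ ✗.
  V = {[35=38]}: π^{-1}(V) = {35, 38} ∉ τ ✗.
  V = {[34=36], [35=38]}: π^{-1}(V) = {34, 35, 36, 38} ∈ τ ✓.
  V = {[37]}: π^{-1}(V) = {37} ∉ τ ✗.
  V = {[34=36], [37]}: π^{-1}(V) = {34, 36, 37} ∉ τ ✗.
  V = {[35=38], [37]}: π^{-1}(V) = {35, 37, 38} ∉ τ ✗.
  V = {[34=36], [35=38], [37]}: π^{-1}(V) = {34, 35, 36, 37, 38} ∈ τ ✓.
Open sets in the quotient: τ_Q = {{}, {[34=36], [35=38]}, {[34=36], [35=38], [37]}} (3 elements).


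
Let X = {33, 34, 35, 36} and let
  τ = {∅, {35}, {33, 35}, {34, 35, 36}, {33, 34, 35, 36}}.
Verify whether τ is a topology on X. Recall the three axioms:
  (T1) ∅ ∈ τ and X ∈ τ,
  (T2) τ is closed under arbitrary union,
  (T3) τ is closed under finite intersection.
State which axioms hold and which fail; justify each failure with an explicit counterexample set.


τ IS a topology on X.

Axiom (T1): ∅ ∈ τ? Yes; X ∈ τ? Yes.
Axiom (T2/T3): check pairwise unions and intersections of members of τ.
All pairwise intersections and unions checked — each lies in τ. Therefore τ satisfies (T1), (T2), (T3): it IS a topology on X.


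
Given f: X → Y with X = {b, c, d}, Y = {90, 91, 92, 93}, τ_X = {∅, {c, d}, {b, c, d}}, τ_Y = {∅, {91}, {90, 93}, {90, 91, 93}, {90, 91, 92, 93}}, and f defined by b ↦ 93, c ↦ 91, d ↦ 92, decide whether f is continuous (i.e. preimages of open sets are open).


f is NOT continuous.

Compute f^{-1}(U) for each U ∈ τ_Y:
  U = ∅: f^{-1}(U) = ∅ ∈ τ_X ✓.
  U = {91}: f^{-1}(U) = {c} ∉ τ_X ✗.
  U = {90, 93}: f^{-1}(U) = {b} ∉ τ_X ✗.
  U = {90, 91, 93}: f^{-1}(U) = {b, c} ∉ τ_X ✗.
  U = {90, 91, 92, 93}: f^{-1}(U) = {b, c, d} ∈ τ_X ✓.
Found U = {91} with f^{-1}(U) = {c} not in τ_X. Therefore f is NOT continuous.


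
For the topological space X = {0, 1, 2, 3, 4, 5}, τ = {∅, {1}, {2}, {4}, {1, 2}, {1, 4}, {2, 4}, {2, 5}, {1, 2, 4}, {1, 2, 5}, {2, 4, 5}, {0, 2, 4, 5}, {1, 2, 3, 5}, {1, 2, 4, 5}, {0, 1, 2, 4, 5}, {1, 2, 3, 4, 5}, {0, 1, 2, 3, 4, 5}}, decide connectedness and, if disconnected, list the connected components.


(X, τ) is connected.

Find clopen sets (U ∈ τ with X ∖ U ∈ τ):
  U = ∅, X ∖ U = {0, 1, 2, 3, 4, 5} — both open, so U is clopen.
  U = {0, 1, 2, 3, 4, 5}, X ∖ U = ∅ — both open, so U is clopen.
Only trivial clopens (∅ and X) exist, so (X, τ) is connected.
Compute connected components by grouping points that agree on all clopens:
  component: {0, 1, 2, 3, 4, 5}


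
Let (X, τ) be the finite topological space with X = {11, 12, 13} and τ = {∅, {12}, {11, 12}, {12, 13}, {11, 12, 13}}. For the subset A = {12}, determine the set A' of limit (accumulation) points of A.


A' = {11, 13}

For each x ∈ X, list the open sets U ∈ τ with x ∈ U, then check whether U ∩ (A ∖ {x}) ≠ ∅ for every such U.
  x = 11: opens ∋ x are {11, 12}, {11, 12, 13}; each meets A ∖ {11}, so x IS a limit point.
  x = 12: open {12} ∋ x has {12} ∩ (A ∖ {12}) = ∅, so x is NOT a limit point.
  x = 13: opens ∋ x are {12, 13}, {11, 12, 13}; each meets A ∖ {13}, so x IS a limit point.
Collecting: A' = {11, 13}.


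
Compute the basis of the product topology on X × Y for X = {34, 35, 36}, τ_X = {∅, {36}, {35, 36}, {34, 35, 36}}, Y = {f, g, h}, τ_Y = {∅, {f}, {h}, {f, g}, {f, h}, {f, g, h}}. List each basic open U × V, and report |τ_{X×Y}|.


Basis B = {∅ × ∅, {36} × {f}, {36} × {h}, {35, 36} × {f}, {35, 36} × {h}, {36} × {f, g}, {36} × {f, h}, {34, 35, 36} × {f}, {34, 35, 36} × {h}, {36} × {f, g, h}, {35, 36} × {f, g}, {35, 36} × {f, h}, {34, 35, 36} × {f, g}, {34, 35, 36} × {f, h}, {35, 36} × {f, g, h}, {34, 35, 36} × {f, g, h}}; |τ_{X×Y}| = 40.

Enumerate products U × V with U ∈ τ_X, V ∈ τ_Y (deduplicated):
  ∅ × ∅ = {} (∅)
  {36} × {f} = {(36,f)}
  {36} × {h} = {(36,h)}
  {35, 36} × {f} = {(35,f), (36,f)}
  {35, 36} × {h} = {(35,h), (36,h)}
  {36} × {f, g} = {(36,f), (36,g)}
  {36} × {f, h} = {(36,f), (36,h)}
  {34, 35, 36} × {f} = {(34,f), (35,f), (36,f)}
  {34, 35, 36} × {h} = {(34,h), (35,h), (36,h)}
  {36} × {f, g, h} = {(36,f), (36,g), (36,h)}
  {35, 36} × {f, g} = {(35,f), (35,g), (36,f), (36,g)}
  {35, 36} × {f, h} = {(35,f), (35,h), (36,f), (36,h)}
  {34, 35, 36} × {f, g} = {(34,f), (34,g), (35,f), (35,g), (36,f), (36,g)}
  {34, 35, 36} × {f, h} = {(34,f), (34,h), (35,f), (35,h), (36,f), (36,h)}
  {35, 36} × {f, g, h} = {(35,f), (35,g), (35,h), (36,f), (36,g), (36,h)}
  {34, 35, 36} × {f, g, h} = {(34,f), (34,g), (34,h), (35,f), (35,g), (35,h), (36,f), (36,g), (36,h)}
These 16 distinct sets form the basis B.
Close under arbitrary unions to get τ_{X×Y}; counting gives |τ_{X×Y}| = 40.


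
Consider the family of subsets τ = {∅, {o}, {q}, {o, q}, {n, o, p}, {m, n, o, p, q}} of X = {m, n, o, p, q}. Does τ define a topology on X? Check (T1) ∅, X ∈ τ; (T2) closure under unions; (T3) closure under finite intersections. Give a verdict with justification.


τ is NOT a topology on X.

Axiom (T1): ∅ ∈ τ? Yes; X ∈ τ? Yes.
Axiom (T2/T3): check pairwise unions and intersections of members of τ.
Counterexample for (T2): {q} ∪ {n, o, p} = {n, o, p, q} ∉ τ. Therefore τ is NOT a topology.
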